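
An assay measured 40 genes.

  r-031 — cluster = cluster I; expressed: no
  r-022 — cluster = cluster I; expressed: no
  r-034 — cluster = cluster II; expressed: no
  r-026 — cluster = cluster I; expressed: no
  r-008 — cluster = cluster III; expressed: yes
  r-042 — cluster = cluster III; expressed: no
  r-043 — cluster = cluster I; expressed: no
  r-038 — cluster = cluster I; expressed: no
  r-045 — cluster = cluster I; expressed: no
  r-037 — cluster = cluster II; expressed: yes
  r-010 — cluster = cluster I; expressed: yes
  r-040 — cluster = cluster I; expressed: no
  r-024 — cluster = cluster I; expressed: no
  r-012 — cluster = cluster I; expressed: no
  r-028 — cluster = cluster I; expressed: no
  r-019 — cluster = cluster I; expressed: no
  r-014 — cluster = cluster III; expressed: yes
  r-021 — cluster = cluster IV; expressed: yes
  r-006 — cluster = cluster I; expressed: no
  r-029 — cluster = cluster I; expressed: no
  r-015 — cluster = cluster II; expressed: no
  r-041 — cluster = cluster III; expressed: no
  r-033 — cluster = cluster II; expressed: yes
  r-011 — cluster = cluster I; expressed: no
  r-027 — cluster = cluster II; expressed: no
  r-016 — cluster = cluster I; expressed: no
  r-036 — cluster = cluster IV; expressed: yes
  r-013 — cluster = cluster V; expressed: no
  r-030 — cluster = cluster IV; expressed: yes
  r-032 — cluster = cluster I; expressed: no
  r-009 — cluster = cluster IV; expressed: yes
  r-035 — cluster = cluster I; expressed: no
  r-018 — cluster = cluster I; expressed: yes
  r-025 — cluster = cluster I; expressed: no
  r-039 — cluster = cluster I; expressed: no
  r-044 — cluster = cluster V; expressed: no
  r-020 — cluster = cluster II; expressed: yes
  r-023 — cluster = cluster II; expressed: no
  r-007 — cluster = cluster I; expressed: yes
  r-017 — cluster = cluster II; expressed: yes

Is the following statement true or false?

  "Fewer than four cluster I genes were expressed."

'Fewer than four cluster I genes were expressed' holds iff |A ∩ B| < 4.
|A| = 22, |A ∩ B| = 3, |A ∖ B| = 19.
|A ∩ B| = 3, so the statement is true.

True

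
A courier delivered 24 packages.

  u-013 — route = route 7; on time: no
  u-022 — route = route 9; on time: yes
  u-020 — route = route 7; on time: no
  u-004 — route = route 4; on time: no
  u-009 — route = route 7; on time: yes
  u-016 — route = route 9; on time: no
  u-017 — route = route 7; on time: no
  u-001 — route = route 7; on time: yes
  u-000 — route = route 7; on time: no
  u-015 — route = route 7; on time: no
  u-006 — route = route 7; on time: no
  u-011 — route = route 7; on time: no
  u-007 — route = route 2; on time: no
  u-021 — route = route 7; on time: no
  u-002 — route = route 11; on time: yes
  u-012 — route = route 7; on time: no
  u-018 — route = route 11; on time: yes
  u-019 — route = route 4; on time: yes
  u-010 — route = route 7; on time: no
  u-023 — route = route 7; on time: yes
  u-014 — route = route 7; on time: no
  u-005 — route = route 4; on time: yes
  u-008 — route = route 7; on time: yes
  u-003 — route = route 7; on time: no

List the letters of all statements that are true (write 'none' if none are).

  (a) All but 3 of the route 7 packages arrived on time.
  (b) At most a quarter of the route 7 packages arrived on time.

(b)

|A| = 16, |A ∩ B| = 4, |A ∖ B| = 12.
(a) |A ∖ B| = 3: fails.
(b) |A ∩ B| / |A| ≤ 1/4: holds.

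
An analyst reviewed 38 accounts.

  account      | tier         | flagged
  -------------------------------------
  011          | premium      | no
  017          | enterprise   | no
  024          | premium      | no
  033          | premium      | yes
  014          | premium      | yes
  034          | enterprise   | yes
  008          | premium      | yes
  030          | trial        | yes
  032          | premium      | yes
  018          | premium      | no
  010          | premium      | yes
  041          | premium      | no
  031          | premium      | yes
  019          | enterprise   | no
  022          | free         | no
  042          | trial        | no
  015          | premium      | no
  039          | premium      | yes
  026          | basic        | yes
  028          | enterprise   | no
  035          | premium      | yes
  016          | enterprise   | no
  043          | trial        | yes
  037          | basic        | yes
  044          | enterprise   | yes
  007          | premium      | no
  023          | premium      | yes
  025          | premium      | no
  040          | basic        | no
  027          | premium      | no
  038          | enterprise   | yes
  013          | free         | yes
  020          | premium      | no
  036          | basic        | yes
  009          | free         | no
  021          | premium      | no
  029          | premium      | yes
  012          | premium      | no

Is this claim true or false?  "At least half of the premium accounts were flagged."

Truth condition: |A ∩ B| ≥ |A ∖ B|.
|A| = 21, |A ∩ B| = 10, |A ∖ B| = 11.
10 < 11, so the statement is false.

False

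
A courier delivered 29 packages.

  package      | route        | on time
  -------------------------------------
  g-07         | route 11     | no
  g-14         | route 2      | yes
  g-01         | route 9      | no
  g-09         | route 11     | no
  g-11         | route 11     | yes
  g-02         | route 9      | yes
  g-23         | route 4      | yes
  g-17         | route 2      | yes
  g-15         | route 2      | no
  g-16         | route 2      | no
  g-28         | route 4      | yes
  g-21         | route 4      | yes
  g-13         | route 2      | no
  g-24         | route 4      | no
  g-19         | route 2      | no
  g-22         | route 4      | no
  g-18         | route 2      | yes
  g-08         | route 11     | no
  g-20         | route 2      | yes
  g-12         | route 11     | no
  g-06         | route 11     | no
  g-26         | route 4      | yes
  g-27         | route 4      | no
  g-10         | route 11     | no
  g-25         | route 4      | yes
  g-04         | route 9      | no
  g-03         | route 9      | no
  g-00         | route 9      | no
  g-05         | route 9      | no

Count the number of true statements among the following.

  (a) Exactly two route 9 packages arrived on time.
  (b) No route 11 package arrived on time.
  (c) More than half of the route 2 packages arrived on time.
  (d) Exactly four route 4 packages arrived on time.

0

(a) route 9: |A| = 6, |A ∩ B| = 1; needs |A ∩ B| = 2 — false.
(b) route 11: |A| = 7, |A ∩ B| = 1; needs A ∩ B = ∅ (|A ∩ B| = 0) — false.
(c) route 2: |A| = 8, |A ∩ B| = 4; needs |A ∩ B| > |A ∖ B| — false.
(d) route 4: |A| = 8, |A ∩ B| = 5; needs |A ∩ B| = 4 — false.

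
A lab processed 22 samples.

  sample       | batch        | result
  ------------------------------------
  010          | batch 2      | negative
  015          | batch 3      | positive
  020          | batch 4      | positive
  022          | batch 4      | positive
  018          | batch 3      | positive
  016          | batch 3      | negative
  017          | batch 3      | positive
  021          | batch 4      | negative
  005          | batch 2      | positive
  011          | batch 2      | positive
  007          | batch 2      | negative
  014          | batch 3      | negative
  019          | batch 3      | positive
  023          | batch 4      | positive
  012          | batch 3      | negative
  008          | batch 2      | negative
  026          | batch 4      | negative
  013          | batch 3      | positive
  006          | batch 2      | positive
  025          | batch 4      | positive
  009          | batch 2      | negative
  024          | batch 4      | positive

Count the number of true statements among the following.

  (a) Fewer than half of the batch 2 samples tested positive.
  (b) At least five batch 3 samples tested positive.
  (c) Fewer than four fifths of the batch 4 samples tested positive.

3

(a) batch 2: |A| = 7, |A ∩ B| = 3; needs |A ∩ B| < |A ∖ B| — true.
(b) batch 3: |A| = 8, |A ∩ B| = 5; needs |A ∩ B| ≥ 5 — true.
(c) batch 4: |A| = 7, |A ∩ B| = 5; needs |A ∩ B| / |A| < 4/5 — true.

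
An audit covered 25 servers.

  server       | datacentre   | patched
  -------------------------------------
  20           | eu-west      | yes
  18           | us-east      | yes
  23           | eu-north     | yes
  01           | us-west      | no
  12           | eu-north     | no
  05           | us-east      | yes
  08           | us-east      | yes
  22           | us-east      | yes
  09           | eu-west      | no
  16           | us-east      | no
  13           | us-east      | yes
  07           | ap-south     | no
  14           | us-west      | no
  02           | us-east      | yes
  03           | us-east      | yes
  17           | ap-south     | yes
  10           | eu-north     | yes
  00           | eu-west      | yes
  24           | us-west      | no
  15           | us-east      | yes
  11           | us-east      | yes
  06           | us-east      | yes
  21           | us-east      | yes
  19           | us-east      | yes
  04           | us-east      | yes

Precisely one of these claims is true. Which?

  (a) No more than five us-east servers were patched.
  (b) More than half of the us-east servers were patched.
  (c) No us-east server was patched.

(b)

|A| = 14, |A ∩ B| = 13, |A ∖ B| = 1.
(a) requires |A ∩ B| ≤ 5: false.
(b) requires |A ∩ B| > |A ∖ B|: true.
(c) requires A ∩ B = ∅ (|A ∩ B| = 0): false.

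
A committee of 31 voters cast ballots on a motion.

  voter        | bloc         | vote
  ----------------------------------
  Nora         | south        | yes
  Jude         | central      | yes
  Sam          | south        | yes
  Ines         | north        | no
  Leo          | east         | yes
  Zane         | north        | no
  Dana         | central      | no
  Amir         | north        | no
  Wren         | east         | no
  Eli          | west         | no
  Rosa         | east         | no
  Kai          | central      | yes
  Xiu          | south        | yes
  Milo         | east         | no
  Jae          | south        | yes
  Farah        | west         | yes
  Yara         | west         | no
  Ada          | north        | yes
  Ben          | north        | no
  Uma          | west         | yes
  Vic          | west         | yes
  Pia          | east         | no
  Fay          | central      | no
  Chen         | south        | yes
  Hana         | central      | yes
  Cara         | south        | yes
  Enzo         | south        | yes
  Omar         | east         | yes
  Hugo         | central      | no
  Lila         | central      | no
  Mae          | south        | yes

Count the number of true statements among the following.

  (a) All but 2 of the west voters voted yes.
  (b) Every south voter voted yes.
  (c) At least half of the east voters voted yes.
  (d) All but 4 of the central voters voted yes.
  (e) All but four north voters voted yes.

4

(a) west: |A| = 5, |A ∩ B| = 3; needs |A ∖ B| = 2 — true.
(b) south: |A| = 8, |A ∩ B| = 8; needs A ⊆ B, i.e. every element of A is in B (|A ∖ B| = 0) — true.
(c) east: |A| = 6, |A ∩ B| = 2; needs |A ∩ B| ≥ |A ∖ B| — false.
(d) central: |A| = 7, |A ∩ B| = 3; needs |A ∖ B| = 4 — true.
(e) north: |A| = 5, |A ∩ B| = 1; needs |A ∖ B| = 4 — true.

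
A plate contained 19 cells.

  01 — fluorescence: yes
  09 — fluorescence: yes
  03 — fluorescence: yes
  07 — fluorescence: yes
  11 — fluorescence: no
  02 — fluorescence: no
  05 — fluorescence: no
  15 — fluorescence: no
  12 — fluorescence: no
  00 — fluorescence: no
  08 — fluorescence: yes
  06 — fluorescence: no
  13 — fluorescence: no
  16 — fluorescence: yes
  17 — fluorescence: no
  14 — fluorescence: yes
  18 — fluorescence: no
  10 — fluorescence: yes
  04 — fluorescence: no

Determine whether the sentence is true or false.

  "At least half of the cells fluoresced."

Truth condition: |A ∩ B| ≥ |A ∖ B|.
|A| = 19, |A ∩ B| = 8, |A ∖ B| = 11.
8 < 11, so the statement is false.

False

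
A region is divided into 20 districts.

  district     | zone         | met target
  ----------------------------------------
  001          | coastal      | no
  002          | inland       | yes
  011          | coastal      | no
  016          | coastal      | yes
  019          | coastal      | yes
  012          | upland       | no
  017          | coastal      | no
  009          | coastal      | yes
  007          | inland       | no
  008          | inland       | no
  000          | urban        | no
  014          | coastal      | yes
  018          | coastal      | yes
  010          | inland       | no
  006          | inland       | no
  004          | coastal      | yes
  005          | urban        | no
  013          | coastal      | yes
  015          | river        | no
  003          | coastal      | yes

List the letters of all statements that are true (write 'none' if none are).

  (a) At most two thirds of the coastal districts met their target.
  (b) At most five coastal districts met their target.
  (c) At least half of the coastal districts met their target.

|A| = 11, |A ∩ B| = 8, |A ∖ B| = 3.
(a) |A ∩ B| / |A| ≤ 2/3: fails.
(b) |A ∩ B| ≤ 5: fails.
(c) |A ∩ B| ≥ |A ∖ B|: holds.

(c)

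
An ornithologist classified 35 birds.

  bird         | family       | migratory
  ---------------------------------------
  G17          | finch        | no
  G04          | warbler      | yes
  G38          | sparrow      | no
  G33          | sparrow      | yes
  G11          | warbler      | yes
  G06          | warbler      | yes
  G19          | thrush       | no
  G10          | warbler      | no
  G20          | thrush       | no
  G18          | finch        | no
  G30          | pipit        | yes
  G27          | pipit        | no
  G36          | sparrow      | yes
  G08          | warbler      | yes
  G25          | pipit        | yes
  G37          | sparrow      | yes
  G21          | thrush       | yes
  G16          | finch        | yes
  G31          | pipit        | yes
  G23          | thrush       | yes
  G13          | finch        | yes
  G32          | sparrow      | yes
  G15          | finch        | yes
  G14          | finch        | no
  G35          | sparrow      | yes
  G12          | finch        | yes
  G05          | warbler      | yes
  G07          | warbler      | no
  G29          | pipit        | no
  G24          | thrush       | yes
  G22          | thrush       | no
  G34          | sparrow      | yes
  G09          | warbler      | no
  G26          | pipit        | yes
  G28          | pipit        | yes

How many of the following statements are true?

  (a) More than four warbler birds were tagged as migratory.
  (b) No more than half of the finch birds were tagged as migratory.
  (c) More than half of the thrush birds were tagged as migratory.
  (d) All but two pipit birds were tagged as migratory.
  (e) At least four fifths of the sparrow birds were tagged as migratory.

(a) warbler: |A| = 8, |A ∩ B| = 5; needs |A ∩ B| > 4 — true.
(b) finch: |A| = 7, |A ∩ B| = 4; needs |A ∩ B| ≤ |A ∖ B| — false.
(c) thrush: |A| = 6, |A ∩ B| = 3; needs |A ∩ B| > |A ∖ B| — false.
(d) pipit: |A| = 7, |A ∩ B| = 5; needs |A ∖ B| = 2 — true.
(e) sparrow: |A| = 7, |A ∩ B| = 6; needs |A ∩ B| / |A| ≥ 4/5 — true.

3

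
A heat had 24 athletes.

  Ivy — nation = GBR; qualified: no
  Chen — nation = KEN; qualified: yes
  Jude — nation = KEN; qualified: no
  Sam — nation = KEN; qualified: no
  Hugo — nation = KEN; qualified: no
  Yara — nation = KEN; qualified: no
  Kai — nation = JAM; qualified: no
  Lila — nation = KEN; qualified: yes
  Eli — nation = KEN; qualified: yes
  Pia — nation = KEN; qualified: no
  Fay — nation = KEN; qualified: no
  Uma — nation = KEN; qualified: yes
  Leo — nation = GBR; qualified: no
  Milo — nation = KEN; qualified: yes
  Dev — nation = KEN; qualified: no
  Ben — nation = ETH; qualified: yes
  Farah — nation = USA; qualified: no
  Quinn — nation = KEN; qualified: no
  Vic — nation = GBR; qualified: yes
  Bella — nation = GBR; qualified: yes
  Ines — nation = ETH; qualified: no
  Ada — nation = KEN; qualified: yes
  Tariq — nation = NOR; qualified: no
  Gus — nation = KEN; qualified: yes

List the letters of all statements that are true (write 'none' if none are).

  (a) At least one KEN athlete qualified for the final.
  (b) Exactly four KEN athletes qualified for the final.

|A| = 15, |A ∩ B| = 7, |A ∖ B| = 8.
(a) A ∩ B ≠ ∅ (|A ∩ B| ≥ 1): holds.
(b) |A ∩ B| = 4: fails.

(a)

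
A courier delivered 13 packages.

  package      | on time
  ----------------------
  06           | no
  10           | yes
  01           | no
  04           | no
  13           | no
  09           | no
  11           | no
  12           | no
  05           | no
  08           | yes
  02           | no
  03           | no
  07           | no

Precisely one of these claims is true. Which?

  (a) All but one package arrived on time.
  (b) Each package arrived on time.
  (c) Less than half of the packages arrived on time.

(c)

|A| = 13, |A ∩ B| = 2, |A ∖ B| = 11.
(a) requires |A ∖ B| = 1: false.
(b) requires A ⊆ B, i.e. every element of A is in B (|A ∖ B| = 0): false.
(c) requires |A ∩ B| < |A ∖ B|: true.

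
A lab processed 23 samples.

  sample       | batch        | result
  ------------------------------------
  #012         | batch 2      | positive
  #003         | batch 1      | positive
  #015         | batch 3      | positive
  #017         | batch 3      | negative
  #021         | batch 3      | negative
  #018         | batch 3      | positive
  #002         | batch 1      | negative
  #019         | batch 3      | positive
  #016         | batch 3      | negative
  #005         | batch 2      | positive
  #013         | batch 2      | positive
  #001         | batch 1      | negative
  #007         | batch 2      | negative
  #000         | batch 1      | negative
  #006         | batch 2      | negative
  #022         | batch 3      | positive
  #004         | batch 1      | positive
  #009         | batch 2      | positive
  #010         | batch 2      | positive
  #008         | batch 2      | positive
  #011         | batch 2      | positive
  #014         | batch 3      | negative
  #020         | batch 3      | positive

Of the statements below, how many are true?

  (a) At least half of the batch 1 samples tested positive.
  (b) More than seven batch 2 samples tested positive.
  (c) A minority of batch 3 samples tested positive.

0

(a) batch 1: |A| = 5, |A ∩ B| = 2; needs |A ∩ B| ≥ |A ∖ B| — false.
(b) batch 2: |A| = 9, |A ∩ B| = 7; needs |A ∩ B| > 7 — false.
(c) batch 3: |A| = 9, |A ∩ B| = 5; needs |A ∩ B| < |A ∖ B| — false.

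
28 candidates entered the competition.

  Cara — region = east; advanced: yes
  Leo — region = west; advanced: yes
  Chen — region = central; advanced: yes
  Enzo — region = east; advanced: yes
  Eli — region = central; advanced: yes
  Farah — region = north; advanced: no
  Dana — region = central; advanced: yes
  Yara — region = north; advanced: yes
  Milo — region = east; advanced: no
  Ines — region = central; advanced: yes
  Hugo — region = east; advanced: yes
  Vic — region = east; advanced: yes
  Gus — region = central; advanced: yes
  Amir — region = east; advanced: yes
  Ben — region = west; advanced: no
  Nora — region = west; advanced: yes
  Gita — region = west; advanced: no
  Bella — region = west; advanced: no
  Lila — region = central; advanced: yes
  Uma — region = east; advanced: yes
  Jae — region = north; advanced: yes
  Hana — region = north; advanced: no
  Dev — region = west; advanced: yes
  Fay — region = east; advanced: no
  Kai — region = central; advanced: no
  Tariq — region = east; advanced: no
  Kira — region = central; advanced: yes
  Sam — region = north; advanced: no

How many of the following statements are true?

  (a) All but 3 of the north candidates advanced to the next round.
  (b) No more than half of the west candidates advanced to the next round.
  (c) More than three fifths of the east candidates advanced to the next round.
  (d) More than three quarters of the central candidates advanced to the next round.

(a) north: |A| = 5, |A ∩ B| = 2; needs |A ∖ B| = 3 — true.
(b) west: |A| = 6, |A ∩ B| = 3; needs |A ∩ B| ≤ |A ∖ B| — true.
(c) east: |A| = 9, |A ∩ B| = 6; needs |A ∩ B| / |A| > 3/5 — true.
(d) central: |A| = 8, |A ∩ B| = 7; needs |A ∩ B| / |A| > 3/4 — true.

4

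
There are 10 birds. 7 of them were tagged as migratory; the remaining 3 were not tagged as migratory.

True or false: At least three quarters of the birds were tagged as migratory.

False

Truth condition: |A ∩ B| / |A| ≥ 3/4.
|A| = 10, |A ∩ B| = 7, |A ∖ B| = 3.
|A ∩ B|/|A| = 7/10, so the statement is false.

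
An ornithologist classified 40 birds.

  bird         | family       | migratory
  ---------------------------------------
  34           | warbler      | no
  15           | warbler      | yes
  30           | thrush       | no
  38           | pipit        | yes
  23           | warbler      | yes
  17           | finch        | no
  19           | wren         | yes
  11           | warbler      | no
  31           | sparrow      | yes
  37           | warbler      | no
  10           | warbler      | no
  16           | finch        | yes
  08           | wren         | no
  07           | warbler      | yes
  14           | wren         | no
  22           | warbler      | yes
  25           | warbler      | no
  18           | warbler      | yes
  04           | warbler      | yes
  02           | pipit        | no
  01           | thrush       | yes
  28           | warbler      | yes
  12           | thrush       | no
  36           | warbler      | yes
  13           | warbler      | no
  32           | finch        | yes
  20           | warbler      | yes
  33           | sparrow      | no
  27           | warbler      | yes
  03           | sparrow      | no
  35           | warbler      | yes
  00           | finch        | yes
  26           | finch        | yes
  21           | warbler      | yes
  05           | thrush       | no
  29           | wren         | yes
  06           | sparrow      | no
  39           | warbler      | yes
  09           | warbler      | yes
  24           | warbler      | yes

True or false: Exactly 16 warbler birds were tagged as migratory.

False

Truth condition: |A ∩ B| = 16.
|A| = 21, |A ∩ B| = 15, |A ∖ B| = 6.
|A ∩ B| = 15, so the statement is false.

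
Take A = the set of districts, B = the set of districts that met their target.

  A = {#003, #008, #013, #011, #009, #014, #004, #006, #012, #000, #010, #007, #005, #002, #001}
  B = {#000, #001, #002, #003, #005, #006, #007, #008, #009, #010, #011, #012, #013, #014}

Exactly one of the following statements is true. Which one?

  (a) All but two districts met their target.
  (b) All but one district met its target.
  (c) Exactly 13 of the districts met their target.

(b)

|A| = 15, |A ∩ B| = 14, |A ∖ B| = 1.
(a) requires |A ∖ B| = 2: false.
(b) requires |A ∖ B| = 1: true.
(c) requires |A ∩ B| = 13: false.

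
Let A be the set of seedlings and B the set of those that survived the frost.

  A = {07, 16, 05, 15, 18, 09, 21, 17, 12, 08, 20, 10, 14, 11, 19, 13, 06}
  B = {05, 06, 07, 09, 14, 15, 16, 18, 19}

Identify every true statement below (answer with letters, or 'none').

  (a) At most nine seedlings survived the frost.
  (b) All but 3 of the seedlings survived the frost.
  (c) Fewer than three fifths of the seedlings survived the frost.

(a), (c)

|A| = 17, |A ∩ B| = 9, |A ∖ B| = 8.
(a) |A ∩ B| ≤ 9: holds.
(b) |A ∖ B| = 3: fails.
(c) |A ∩ B| / |A| < 3/5: holds.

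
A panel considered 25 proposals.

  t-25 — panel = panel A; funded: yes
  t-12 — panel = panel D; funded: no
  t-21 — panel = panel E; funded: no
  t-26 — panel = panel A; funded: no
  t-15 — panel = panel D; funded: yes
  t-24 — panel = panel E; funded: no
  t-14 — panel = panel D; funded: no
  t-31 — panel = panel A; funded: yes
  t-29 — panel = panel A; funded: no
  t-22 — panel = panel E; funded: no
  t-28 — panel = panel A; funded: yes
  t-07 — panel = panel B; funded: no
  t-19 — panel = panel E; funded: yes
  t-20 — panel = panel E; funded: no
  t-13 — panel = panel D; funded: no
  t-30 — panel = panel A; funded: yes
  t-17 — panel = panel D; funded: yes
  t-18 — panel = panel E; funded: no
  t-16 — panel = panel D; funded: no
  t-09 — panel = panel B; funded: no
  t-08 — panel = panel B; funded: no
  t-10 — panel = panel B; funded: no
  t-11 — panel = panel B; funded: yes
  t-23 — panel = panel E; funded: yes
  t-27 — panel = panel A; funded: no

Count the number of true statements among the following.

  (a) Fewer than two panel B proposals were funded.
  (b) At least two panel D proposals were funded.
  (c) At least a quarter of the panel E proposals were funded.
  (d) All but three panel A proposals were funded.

4

(a) panel B: |A| = 5, |A ∩ B| = 1; needs |A ∩ B| < 2 — true.
(b) panel D: |A| = 6, |A ∩ B| = 2; needs |A ∩ B| ≥ 2 — true.
(c) panel E: |A| = 7, |A ∩ B| = 2; needs |A ∩ B| / |A| ≥ 1/4 — true.
(d) panel A: |A| = 7, |A ∩ B| = 4; needs |A ∖ B| = 3 — true.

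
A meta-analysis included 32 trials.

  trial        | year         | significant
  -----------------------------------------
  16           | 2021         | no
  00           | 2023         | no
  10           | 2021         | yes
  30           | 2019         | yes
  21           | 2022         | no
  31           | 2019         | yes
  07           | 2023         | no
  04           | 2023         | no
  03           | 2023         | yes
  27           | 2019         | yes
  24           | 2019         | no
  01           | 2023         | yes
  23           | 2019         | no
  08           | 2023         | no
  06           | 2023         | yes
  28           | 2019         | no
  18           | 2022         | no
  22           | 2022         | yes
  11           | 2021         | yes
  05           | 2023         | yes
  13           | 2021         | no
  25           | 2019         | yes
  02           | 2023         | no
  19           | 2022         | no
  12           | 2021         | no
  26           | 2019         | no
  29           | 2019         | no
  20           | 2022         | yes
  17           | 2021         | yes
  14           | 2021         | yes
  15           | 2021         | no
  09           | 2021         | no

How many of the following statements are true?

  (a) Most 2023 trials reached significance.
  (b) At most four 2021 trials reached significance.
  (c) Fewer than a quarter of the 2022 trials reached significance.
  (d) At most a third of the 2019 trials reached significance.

1

(a) 2023: |A| = 9, |A ∩ B| = 4; needs |A ∩ B| > |A ∖ B| — false.
(b) 2021: |A| = 9, |A ∩ B| = 4; needs |A ∩ B| ≤ 4 — true.
(c) 2022: |A| = 5, |A ∩ B| = 2; needs |A ∩ B| / |A| < 1/4 — false.
(d) 2019: |A| = 9, |A ∩ B| = 4; needs |A ∩ B| / |A| ≤ 1/3 — false.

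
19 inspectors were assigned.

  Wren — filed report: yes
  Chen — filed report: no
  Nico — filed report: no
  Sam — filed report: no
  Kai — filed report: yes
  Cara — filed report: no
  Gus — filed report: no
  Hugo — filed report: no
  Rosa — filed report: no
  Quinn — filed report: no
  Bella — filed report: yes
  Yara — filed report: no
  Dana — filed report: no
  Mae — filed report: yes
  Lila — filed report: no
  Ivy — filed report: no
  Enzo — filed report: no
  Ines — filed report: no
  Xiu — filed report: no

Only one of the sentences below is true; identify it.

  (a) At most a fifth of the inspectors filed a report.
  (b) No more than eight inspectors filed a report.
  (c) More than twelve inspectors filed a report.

|A| = 19, |A ∩ B| = 4, |A ∖ B| = 15.
(a) requires |A ∩ B| / |A| ≤ 1/5: false.
(b) requires |A ∩ B| ≤ 8: true.
(c) requires |A ∩ B| > 12: false.

(b)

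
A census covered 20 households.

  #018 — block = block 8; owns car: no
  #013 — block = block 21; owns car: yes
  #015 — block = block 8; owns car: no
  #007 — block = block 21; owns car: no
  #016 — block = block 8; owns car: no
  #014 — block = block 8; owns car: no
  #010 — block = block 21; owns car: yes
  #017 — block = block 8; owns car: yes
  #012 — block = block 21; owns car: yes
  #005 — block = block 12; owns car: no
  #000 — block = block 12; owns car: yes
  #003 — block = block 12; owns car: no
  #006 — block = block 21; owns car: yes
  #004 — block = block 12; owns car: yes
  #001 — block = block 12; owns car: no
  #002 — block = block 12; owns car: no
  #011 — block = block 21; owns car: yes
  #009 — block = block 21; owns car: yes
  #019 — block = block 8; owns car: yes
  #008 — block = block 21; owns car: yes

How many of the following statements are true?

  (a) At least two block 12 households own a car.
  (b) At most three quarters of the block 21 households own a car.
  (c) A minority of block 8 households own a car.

2

(a) block 12: |A| = 6, |A ∩ B| = 2; needs |A ∩ B| ≥ 2 — true.
(b) block 21: |A| = 8, |A ∩ B| = 7; needs |A ∩ B| / |A| ≤ 3/4 — false.
(c) block 8: |A| = 6, |A ∩ B| = 2; needs |A ∩ B| < |A ∖ B| — true.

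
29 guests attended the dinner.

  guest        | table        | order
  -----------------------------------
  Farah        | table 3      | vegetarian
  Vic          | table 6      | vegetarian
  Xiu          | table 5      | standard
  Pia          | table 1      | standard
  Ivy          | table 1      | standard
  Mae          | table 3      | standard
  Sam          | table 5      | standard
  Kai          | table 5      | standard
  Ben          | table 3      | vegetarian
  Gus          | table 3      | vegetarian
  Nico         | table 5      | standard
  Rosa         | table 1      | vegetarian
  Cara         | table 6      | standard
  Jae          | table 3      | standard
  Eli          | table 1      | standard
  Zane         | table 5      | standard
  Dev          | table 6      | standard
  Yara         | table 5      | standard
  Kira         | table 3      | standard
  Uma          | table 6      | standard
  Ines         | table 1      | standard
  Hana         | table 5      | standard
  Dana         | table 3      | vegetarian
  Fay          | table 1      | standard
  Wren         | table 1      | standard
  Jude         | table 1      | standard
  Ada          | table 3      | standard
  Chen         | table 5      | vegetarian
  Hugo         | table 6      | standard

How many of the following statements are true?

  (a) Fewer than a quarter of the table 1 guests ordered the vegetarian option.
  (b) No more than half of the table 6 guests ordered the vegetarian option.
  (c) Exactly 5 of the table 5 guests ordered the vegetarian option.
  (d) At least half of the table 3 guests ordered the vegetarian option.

(a) table 1: |A| = 8, |A ∩ B| = 1; needs |A ∩ B| / |A| < 1/4 — true.
(b) table 6: |A| = 5, |A ∩ B| = 1; needs |A ∩ B| ≤ |A ∖ B| — true.
(c) table 5: |A| = 8, |A ∩ B| = 1; needs |A ∩ B| = 5 — false.
(d) table 3: |A| = 8, |A ∩ B| = 4; needs |A ∩ B| ≥ |A ∖ B| — true.

3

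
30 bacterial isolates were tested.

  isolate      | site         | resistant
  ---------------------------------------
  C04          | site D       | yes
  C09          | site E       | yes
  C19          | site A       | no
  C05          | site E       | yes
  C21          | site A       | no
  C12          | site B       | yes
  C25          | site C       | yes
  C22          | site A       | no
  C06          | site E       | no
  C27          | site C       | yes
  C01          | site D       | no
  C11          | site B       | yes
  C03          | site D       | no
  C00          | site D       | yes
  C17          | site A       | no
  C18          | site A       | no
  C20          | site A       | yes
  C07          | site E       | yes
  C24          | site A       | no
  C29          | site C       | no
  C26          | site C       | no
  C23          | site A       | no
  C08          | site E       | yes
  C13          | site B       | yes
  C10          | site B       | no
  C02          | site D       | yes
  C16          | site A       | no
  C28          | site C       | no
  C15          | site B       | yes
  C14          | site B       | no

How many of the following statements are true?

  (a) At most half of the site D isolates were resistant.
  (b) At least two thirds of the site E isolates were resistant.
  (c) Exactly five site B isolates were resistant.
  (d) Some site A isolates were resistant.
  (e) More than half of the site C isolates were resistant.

2

(a) site D: |A| = 5, |A ∩ B| = 3; needs |A ∩ B| ≤ |A ∖ B| — false.
(b) site E: |A| = 5, |A ∩ B| = 4; needs |A ∩ B| / |A| ≥ 2/3 — true.
(c) site B: |A| = 6, |A ∩ B| = 4; needs |A ∩ B| = 5 — false.
(d) site A: |A| = 9, |A ∩ B| = 1; needs A ∩ B ≠ ∅ (|A ∩ B| ≥ 1) — true.
(e) site C: |A| = 5, |A ∩ B| = 2; needs |A ∩ B| > |A ∖ B| — false.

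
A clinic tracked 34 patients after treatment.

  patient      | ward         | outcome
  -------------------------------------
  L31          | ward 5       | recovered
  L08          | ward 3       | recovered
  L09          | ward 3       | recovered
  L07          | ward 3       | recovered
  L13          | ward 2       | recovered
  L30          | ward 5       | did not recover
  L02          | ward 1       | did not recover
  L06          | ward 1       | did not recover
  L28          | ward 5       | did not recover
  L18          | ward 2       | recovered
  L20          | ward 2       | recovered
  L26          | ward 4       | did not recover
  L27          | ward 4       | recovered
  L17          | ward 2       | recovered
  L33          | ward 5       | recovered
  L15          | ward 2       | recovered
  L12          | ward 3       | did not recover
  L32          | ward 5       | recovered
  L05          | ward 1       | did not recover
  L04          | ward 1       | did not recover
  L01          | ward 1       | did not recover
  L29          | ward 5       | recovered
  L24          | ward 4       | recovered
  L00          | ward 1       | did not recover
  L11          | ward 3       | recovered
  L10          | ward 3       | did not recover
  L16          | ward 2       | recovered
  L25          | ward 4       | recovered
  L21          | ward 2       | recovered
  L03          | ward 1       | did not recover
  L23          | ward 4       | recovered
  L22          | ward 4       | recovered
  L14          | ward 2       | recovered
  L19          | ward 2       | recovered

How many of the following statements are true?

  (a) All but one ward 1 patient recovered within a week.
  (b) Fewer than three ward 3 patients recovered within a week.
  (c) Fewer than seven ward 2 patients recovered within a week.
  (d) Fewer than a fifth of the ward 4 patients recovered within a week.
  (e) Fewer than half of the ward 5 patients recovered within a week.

(a) ward 1: |A| = 7, |A ∩ B| = 0; needs |A ∖ B| = 1 — false.
(b) ward 3: |A| = 6, |A ∩ B| = 4; needs |A ∩ B| < 3 — false.
(c) ward 2: |A| = 9, |A ∩ B| = 9; needs |A ∩ B| < 7 — false.
(d) ward 4: |A| = 6, |A ∩ B| = 5; needs |A ∩ B| / |A| < 1/5 — false.
(e) ward 5: |A| = 6, |A ∩ B| = 4; needs |A ∩ B| < |A ∖ B| — false.

0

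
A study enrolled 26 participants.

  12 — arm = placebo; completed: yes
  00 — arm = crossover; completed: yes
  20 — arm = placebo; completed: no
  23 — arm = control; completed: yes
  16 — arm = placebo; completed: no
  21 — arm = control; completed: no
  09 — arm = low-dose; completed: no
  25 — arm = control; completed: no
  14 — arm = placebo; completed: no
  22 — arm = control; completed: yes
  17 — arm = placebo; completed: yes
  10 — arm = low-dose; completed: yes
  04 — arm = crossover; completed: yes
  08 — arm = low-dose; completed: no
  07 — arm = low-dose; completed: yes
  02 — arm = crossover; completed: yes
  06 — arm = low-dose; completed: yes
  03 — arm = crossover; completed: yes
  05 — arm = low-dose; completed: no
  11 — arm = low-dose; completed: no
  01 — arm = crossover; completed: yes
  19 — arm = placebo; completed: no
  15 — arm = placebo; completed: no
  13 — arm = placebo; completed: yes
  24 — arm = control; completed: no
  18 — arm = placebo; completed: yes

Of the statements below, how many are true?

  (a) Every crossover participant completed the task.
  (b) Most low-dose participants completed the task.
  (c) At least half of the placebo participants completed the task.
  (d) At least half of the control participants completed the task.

(a) crossover: |A| = 5, |A ∩ B| = 5; needs A ⊆ B, i.e. every element of A is in B (|A ∖ B| = 0) — true.
(b) low-dose: |A| = 7, |A ∩ B| = 3; needs |A ∩ B| > |A ∖ B| — false.
(c) placebo: |A| = 9, |A ∩ B| = 4; needs |A ∩ B| ≥ |A ∖ B| — false.
(d) control: |A| = 5, |A ∩ B| = 2; needs |A ∩ B| ≥ |A ∖ B| — false.

1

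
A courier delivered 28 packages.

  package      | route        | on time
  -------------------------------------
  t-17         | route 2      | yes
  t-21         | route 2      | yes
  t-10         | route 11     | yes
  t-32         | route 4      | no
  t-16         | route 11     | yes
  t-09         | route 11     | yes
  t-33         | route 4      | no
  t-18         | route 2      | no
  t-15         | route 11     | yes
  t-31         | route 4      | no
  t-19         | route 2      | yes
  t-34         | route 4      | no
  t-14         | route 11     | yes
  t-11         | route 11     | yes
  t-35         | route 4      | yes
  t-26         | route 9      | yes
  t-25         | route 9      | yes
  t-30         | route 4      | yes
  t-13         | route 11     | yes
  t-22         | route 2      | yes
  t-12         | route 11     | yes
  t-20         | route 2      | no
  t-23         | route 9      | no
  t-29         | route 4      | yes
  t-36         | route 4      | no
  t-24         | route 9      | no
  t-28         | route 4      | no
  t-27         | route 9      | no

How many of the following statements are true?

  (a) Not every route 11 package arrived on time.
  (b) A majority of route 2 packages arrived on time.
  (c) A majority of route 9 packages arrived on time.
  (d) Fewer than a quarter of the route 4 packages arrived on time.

(a) route 11: |A| = 8, |A ∩ B| = 8; needs A ⊄ B (|A ∖ B| ≥ 1) — false.
(b) route 2: |A| = 6, |A ∩ B| = 4; needs |A ∩ B| > |A ∖ B| — true.
(c) route 9: |A| = 5, |A ∩ B| = 2; needs |A ∩ B| > |A ∖ B| — false.
(d) route 4: |A| = 9, |A ∩ B| = 3; needs |A ∩ B| / |A| < 1/4 — false.

1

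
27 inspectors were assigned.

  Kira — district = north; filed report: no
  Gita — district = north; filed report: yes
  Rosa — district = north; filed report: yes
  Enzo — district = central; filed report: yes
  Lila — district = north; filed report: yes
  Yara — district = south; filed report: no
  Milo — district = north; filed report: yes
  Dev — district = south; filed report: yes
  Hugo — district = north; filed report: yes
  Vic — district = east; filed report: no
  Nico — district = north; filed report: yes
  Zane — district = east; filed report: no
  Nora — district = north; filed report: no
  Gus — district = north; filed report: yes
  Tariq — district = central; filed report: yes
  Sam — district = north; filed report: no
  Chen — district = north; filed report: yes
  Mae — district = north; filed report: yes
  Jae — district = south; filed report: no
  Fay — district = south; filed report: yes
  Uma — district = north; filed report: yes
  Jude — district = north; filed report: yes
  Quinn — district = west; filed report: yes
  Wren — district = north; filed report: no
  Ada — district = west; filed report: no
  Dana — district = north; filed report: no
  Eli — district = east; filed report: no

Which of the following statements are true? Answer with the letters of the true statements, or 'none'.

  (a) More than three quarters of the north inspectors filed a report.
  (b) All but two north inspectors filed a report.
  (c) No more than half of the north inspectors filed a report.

none

|A| = 16, |A ∩ B| = 11, |A ∖ B| = 5.
(a) |A ∩ B| / |A| > 3/4: fails.
(b) |A ∖ B| = 2: fails.
(c) |A ∩ B| ≤ |A ∖ B|: fails.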